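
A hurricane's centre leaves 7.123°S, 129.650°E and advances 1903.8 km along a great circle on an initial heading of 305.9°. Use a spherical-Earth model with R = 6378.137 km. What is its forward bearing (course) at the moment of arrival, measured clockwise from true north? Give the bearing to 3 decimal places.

Central angle δ = d/R = 0.298488 rad.
Start latitude φ₁ = -0.124320 rad; initial bearing θ = 5.338962 rad.
Applying the spherical law of cosines for sides, sin φ₂ = sin φ₁ cos δ + cos φ₁ sin δ cos θ = 0.052590, so φ₂ = 3.015°.
Δλ = atan2( sin θ sin δ cos φ₁ , cos δ − sin φ₁ sin φ₂ ) = atan2(-0.236375, 0.962303) = -0.240866 rad = -13.801°.
λ₂ = 129.650° + -13.801° = 115.849°.
The forward bearing on arrival equals the back-azimuth from the destination plus 180°.
Back-azimuth from P₂ (3.015°, 115.849°) to P₁ (-7.123°, 129.650°), with Δλ' = λ₁ − λ₂ = 13.801°: atan2( sin Δλ' cos φ₁ , cos φ₂ sin φ₁ − sin φ₂ cos φ₁ cos Δλ' ) = 126.399°.
Final bearing = (126.399° + 180°) mod 360° = 306.399°.

final bearing 306.399°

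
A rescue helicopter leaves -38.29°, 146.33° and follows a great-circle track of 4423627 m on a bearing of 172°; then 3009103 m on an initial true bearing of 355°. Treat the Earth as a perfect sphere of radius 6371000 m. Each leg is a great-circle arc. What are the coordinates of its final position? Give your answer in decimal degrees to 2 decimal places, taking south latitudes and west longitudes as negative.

Apply the spherical direct solution leg by leg, carrying full precision between legs.
Leg 1: from (-38.29°, 146.33°), δ = 4423627/6371000 = 0.694338 rad, θ = 172° → φ = -76.79°, λ = 169.26°.
Leg 2: from (-76.79°, 169.26°), δ = 3009103/6371000 = 0.472313 rad, θ = 355° → φ = -49.76°, λ = 165.74°.

latitude -49.76°, longitude 165.74°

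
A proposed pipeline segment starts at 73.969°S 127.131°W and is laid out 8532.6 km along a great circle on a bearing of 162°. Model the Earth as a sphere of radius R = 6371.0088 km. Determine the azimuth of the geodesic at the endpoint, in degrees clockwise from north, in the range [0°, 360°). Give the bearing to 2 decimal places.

final bearing 5.57°

The arc subtends δ = 8532.6/6371.0088 = 1.339286 rad at the centre.
With φ₁ = -73.969° = -1.291003 rad and θ = 162° = 2.827433 rad:
sin φ₂ = sin φ₁ cos δ + cos φ₁ sin δ cos θ = (-0.961112)(0.229448) + (0.276157)(0.973321)(-0.951057) = -0.476160
φ₂ = asin(-0.476160) = -0.496283 rad = -28.435°.
Then Δλ = atan2(0.083061, -0.228195) = 2.792510 rad, from sin θ sin δ cos φ₁ over cos δ − sin φ₁ sin φ₂.
λ₂ = λ₁ + Δλ = 32.868°.
The forward bearing on arrival equals the back-azimuth from the destination plus 180°.
Back-azimuth from P₂ (-28.43°, 32.87°) to P₁ (-73.97°, -127.13°), with Δλ' = λ₁ − λ₂ = -160.00°: atan2( sin Δλ' cos φ₁ , cos φ₂ sin φ₁ − sin φ₂ cos φ₁ cos Δλ' ) = 185.57°.
Final bearing = (185.57° + 180°) mod 360° = 5.57°.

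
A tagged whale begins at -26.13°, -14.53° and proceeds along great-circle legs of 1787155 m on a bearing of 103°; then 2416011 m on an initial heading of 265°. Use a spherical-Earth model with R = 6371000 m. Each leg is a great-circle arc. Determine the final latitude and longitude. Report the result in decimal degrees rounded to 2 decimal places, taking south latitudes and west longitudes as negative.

latitude -28.25°, longitude -21.38°

Apply the spherical direct solution leg by leg, carrying full precision between legs.
Leg 1: from (-26.13°, -14.53°), δ = 1787155/6371000 = 0.280514 rad, θ = 103° → φ = -28.63°, λ = 3.37°.
Leg 2: from (-28.63°, 3.37°), δ = 2416011/6371000 = 0.379220 rad, θ = 265° → φ = -28.25°, λ = -21.38°.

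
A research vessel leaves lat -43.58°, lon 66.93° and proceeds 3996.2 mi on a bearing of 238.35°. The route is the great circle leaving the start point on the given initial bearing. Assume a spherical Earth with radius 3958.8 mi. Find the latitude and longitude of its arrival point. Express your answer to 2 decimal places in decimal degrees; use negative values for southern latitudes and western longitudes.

Angular distance δ = d/R = 3996.2 / 3958.8 = 1.009447 rad.
With φ₁ = -43.58° = -0.760614 rad and θ = 238.35° = 4.159992 rad:
Applying the spherical law of cosines for sides, sin φ₂ = sin φ₁ cos δ + cos φ₁ sin δ cos θ = -0.688756, so φ₂ = -43.53°.
For the longitude increment, Δλ = atan2( sin θ sin δ cos φ₁, cos δ − sin φ₁ sin φ₂ ) = atan2(-0.522035, 0.057523) = -83.71°.
λ₂ = λ₁ + Δλ = -16.78°.

latitude -43.53°, longitude -16.78°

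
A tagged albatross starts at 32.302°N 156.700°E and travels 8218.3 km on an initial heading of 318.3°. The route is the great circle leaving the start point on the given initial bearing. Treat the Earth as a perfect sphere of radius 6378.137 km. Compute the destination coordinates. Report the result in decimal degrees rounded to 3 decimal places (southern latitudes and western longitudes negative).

latitude 49.022°, longitude 53.678°

δ = 8218.3/6378.137 = 1.288511 rad (73.8262°).
Start latitude φ₁ = 0.563776 rad; initial bearing θ = 5.555383 rad.
Applying the spherical law of cosines for sides, sin φ₂ = sin φ₁ cos δ + cos φ₁ sin δ cos θ = 0.754966, so φ₂ = 49.022°.
For the longitude increment, Δλ = atan2( sin θ sin δ cos φ₁, cos δ − sin φ₁ sin φ₂ ) = atan2(-0.540027, -0.124889) = -103.022°.
λ₂ = λ₁ + Δλ = 53.678°.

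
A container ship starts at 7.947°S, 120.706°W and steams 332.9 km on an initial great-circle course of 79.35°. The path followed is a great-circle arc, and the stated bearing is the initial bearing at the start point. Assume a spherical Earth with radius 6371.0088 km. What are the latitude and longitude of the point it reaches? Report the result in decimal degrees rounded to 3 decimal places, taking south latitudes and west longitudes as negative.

δ = 332.9/6371.0088 = 0.052252 rad (2.9938°).
With φ₁ = -7.947° = -0.138701 rad and θ = 79.35° = 1.384919 rad:
Destination latitude: φ₂ = arcsin( sin φ₁ cos δ + cos φ₁ sin δ cos θ ) = arcsin(-0.128509) = -7.383°.
Δλ = atan2( sin θ sin δ cos φ₁ , cos δ − sin φ₁ sin φ₂ ) = atan2(0.050836, 0.980868) = 0.051781 rad = 2.967°.
Hence λ₂ = -120.706° + 2.967° = -117.739°.

latitude -7.383°, longitude -117.739°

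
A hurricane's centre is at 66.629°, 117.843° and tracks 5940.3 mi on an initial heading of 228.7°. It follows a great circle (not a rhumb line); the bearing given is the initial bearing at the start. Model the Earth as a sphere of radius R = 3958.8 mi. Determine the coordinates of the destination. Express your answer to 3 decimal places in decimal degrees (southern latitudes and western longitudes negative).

latitude -11.345°, longitude 67.994°

δ = 5940.3/3958.8 = 1.500530 rad (85.9741°).
With φ₁ = 66.629° = 1.162895 rad and θ = 228.7° = 3.991568 rad:
Applying the spherical law of cosines for sides, sin φ₂ = sin φ₁ cos δ + cos φ₁ sin δ cos θ = -0.196718, so φ₂ = -11.345°.
Δλ = atan2( sin θ sin δ cos φ₁ , cos δ − sin φ₁ sin φ₂ ) = atan2(-0.297279, 0.250786) = -0.870026 rad = -49.849°.
λ₂ = 117.843° + -49.849° = 67.994°.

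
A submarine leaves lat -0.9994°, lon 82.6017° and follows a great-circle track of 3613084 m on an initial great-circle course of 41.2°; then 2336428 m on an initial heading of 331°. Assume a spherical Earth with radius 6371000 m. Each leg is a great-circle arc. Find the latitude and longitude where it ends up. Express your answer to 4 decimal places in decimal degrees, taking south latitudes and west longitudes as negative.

Apply the spherical direct solution leg by leg, carrying full precision between legs.
Leg 1: from (-0.9994°, 82.6017°), δ = 3613084/6371000 = 0.567114 rad, θ = 41.2° → φ = 22.9187°, λ = 105.1943°.
Leg 2: from (22.9187°, 105.1943°), δ = 2336428/6371000 = 0.366729 rad, θ = 331° → φ = 40.7213°, λ = 91.9345°.

latitude 40.7213°, longitude 91.9345°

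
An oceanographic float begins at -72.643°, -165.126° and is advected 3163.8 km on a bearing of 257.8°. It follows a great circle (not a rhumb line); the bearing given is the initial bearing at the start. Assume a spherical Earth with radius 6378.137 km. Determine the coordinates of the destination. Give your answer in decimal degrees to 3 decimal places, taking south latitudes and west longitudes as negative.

latitude -60.393°, longitude 124.553°

Central angle δ = d/R = 0.496038 rad.
With φ₁ = -72.643° = -1.267860 rad and θ = 257.8° = 4.499459 rad:
Destination latitude: φ₂ = arcsin( sin φ₁ cos δ + cos φ₁ sin δ cos θ ) = arcsin(-0.869433) = -60.393°.
For the longitude increment, Δλ = atan2( sin θ sin δ cos φ₁, cos δ − sin φ₁ sin φ₂ ) = atan2(-0.138779, 0.049632) = -70.321°.
λ₂ = -165.126° + -70.321° = -235.447°, normalized to (−180°, 180°] → 124.553°.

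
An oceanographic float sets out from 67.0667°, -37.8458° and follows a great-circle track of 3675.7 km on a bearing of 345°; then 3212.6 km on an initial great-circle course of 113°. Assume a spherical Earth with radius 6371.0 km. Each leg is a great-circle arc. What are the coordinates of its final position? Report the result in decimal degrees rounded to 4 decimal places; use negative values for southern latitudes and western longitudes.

Apply the spherical direct solution leg by leg, carrying full precision between legs.
Leg 1: from (67.0667°, -37.8458°), δ = 3675.7/6371 = 0.576942 rad, θ = 345° → φ = 77.7390°, λ = -176.1804°.
Leg 2: from (77.7390°, -176.1804°), δ = 3212.6/6371 = 0.504254 rad, θ = 113° → φ = 54.6342°, λ = -125.9700°.

latitude 54.6342°, longitude -125.9700°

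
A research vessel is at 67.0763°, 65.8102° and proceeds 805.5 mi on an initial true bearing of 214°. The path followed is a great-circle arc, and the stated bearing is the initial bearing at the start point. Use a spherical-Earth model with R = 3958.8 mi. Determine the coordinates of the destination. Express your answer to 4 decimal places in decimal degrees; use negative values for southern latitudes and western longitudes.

The arc subtends δ = 805.5/3958.8 = 0.203471 rad at the centre.
With φ₁ = 67.0763° = 1.170702 rad and θ = 214° = 3.735005 rad:
Destination latitude: φ₂ = arcsin( sin φ₁ cos δ + cos φ₁ sin δ cos θ ) = arcsin(0.836774) = 56.8010°.
For the longitude increment, Δλ = atan2( sin θ sin δ cos φ₁, cos δ − sin φ₁ sin φ₂ ) = atan2(-0.044012, 0.208682) = -11.9095°.
Hence λ₂ = 65.8102° + -11.9095° = 53.9007°.

latitude 56.8010°, longitude 53.9007°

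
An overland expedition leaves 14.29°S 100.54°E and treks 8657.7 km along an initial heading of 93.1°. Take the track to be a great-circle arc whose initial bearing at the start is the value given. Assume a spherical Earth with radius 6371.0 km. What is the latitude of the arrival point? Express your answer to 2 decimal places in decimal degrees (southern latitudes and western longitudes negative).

latitude -5.92°

The arc subtends δ = 8657.7/6371 = 1.358923 rad at the centre.
With φ₁ = -14.29° = -0.249408 rad and θ = 93.1° = 1.624902 rad:
sin φ₂ = sin φ₁ cos δ + cos φ₁ sin δ cos θ = (-0.246830)(0.210291) + (0.969059)(0.977639)(-0.054079) = -0.103140
φ₂ = asin(-0.103140) = -0.103324 rad = -5.92°.
Δλ = atan2( sin θ sin δ cos φ₁ , cos δ − sin φ₁ sin φ₂ ) = atan2(0.946003, 0.184833) = 1.377844 rad = 78.94°.
λ₂ = λ₁ + Δλ = 179.48°.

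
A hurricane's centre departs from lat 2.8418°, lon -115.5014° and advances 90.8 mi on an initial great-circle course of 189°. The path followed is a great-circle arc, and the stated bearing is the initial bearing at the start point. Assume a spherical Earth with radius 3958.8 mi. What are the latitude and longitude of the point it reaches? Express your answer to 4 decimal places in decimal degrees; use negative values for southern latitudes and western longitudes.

δ = 90.8/3958.8 = 0.022936 rad (1.3141°).
With φ₁ = 2.8418° = 0.049599 rad and θ = 189° = 3.298672 rad:
Applying the spherical law of cosines for sides, sin φ₂ = sin φ₁ cos δ + cos φ₁ sin δ cos θ = 0.026941, so φ₂ = 1.5438°.
Δλ = atan2( sin θ sin δ cos φ₁ , cos δ − sin φ₁ sin φ₂ ) = atan2(-0.003583, 0.998401) = -0.003589 rad = -0.2056°.
λ₂ = λ₁ + Δλ = -115.7070°.

latitude 1.5438°, longitude -115.7070°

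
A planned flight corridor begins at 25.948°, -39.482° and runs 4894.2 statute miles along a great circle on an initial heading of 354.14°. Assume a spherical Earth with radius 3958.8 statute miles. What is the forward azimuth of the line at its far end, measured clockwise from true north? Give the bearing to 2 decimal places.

final bearing 217.50°

Angular distance δ = d/R = 4894.2 / 3958.8 = 1.236284 rad.
Start latitude φ₁ = 0.452878 rad; initial bearing θ = 6.180909 rad.
sin φ₂ = sin φ₁ cos δ + cos φ₁ sin δ cos θ = (0.437555)(0.328309) + (0.899192)(0.944570)(0.994774) = 0.988565
φ₂ = asin(0.988565) = 1.419421 rad = 81.327°.
Then Δλ = atan2(-0.086717, -0.104243) = -2.447716 rad, from sin θ sin δ cos φ₁ over cos δ − sin φ₁ sin φ₂.
Hence λ₂ = -39.482° + -140.244° = -179.726°.
The forward bearing on arrival equals the back-azimuth from the destination plus 180°.
Back-azimuth from P₂ (81.33°, -179.73°) to P₁ (25.95°, -39.48°), with Δλ' = λ₁ − λ₂ = 140.24°: atan2( sin Δλ' cos φ₁ , cos φ₂ sin φ₁ − sin φ₂ cos φ₁ cos Δλ' ) = 37.50°.
Final bearing = (37.50° + 180°) mod 360° = 217.50°.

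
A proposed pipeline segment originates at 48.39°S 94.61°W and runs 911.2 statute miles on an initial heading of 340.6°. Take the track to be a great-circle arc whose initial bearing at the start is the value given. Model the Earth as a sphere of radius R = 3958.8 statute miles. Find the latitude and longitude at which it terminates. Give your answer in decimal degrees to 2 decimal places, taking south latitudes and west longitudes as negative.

Central angle δ = d/R = 0.230171 rad.
Converting: φ₁ = -0.844565 rad, θ = 5.944591 rad.
Applying the spherical law of cosines for sides, sin φ₂ = sin φ₁ cos δ + cos φ₁ sin δ cos θ = -0.585065, so φ₂ = -35.81°.
Then Δλ = atan2(-0.050323, 0.536185) = -0.093579 rad, from sin θ sin δ cos φ₁ over cos δ − sin φ₁ sin φ₂.
Hence λ₂ = -94.61° + -5.36° = -99.97°.

latitude -35.81°, longitude -99.97°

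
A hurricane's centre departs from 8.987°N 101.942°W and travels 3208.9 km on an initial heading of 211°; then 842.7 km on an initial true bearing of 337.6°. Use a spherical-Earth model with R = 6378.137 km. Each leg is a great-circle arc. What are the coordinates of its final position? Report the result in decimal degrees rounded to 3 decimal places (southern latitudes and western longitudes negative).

Apply the spherical direct solution leg by leg, carrying full precision between legs.
Leg 1: from (8.987°, -101.942°), δ = 3208.9/6378.137 = 0.503109 rad, θ = 211° → φ = -15.745°, λ = -116.894°.
Leg 2: from (-15.745°, -116.894°), δ = 842.7/6378.137 = 0.132123 rad, θ = 337.6° → φ = -8.729°, λ = -119.805°.

latitude -8.729°, longitude -119.805°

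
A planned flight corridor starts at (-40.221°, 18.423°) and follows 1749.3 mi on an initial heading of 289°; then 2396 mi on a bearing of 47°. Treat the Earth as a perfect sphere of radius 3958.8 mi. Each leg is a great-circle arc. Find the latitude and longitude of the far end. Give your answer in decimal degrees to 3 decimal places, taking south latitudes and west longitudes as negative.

latitude -2.961°, longitude 15.649°

Apply the spherical direct solution leg by leg, carrying full precision between legs.
Leg 1: from (-40.221°, 18.423°), δ = 1749.3/3958.8 = 0.441876 rad, θ = 289° → φ = -28.516°, λ = -8.975°.
Leg 2: from (-28.516°, -8.975°), δ = 2396/3958.8 = 0.605234 rad, θ = 47° → φ = -2.961°, λ = 15.649°.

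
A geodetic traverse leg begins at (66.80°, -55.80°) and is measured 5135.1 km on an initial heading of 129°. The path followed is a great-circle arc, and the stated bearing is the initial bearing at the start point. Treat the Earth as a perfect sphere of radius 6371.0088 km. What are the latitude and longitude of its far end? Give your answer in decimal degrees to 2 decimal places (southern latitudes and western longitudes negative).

latitude 27.23°, longitude -16.71°

Central angle δ = d/R = 0.806011 rad.
Start latitude φ₁ = 1.165880 rad; initial bearing θ = 2.251475 rad.
Applying the spherical law of cosines for sides, sin φ₂ = sin φ₁ cos δ + cos φ₁ sin δ cos θ = 0.457514, so φ₂ = 27.23°.
Δλ = atan2( sin θ sin δ cos φ₁ , cos δ − sin φ₁ sin φ₂ ) = atan2(0.220897, 0.271865) = 0.682331 rad = 39.09°.
λ₂ = -55.80° + 39.09° = -16.71°.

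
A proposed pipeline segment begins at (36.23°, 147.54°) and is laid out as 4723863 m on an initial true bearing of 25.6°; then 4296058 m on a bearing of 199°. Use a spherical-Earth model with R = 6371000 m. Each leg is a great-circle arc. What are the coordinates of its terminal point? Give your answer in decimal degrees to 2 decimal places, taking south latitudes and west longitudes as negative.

latitude 30.20°, longitude -174.90°

Apply the spherical direct solution leg by leg, carrying full precision between legs.
Leg 1: from (36.23°, 147.54°), δ = 4723863/6371000 = 0.741463 rad, θ = 25.6° → φ = 68.00°, λ = -161.29°.
Leg 2: from (68.00°, -161.29°), δ = 4296058/6371000 = 0.674315 rad, θ = 199° → φ = 30.20°, λ = -174.90°.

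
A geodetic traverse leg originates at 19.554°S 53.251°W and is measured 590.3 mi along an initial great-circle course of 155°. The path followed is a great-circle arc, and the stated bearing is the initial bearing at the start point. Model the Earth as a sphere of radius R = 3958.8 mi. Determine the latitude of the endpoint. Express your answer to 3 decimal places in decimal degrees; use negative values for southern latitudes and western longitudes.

latitude -27.249°

Angular distance δ = d/R = 590.3 / 3958.8 = 0.149111 rad.
With φ₁ = -19.554° = -0.341282 rad and θ = 155° = 2.705260 rad:
Destination latitude: φ₂ = arcsin( sin φ₁ cos δ + cos φ₁ sin δ cos θ ) = arcsin(-0.457856) = -27.249°.
For the longitude increment, Δλ = atan2( sin θ sin δ cos φ₁, cos δ − sin φ₁ sin φ₂ ) = atan2(0.059163, 0.835661) = 4.050°.
λ₂ = λ₁ + Δλ = -49.201°.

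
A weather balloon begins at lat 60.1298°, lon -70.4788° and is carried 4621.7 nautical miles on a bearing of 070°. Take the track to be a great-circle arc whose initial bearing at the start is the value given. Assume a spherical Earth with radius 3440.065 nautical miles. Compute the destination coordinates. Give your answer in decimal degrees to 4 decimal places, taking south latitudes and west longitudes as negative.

latitude 21.1845°, longitude 30.4466°

δ = 4621.7/3440.065 = 1.343492 rad (76.9764°).
Start latitude φ₁ = 1.049463 rad; initial bearing θ = 1.221730 rad.
Applying the spherical law of cosines for sides, sin φ₂ = sin φ₁ cos δ + cos φ₁ sin δ cos θ = 0.361372, so φ₂ = 21.1845°.
Δλ = atan2( sin θ sin δ cos φ₁ , cos δ − sin φ₁ sin φ₂ ) = atan2(0.455963, -0.088014) = 1.761480 rad = 100.9254°.
λ₂ = -70.4788° + 100.9254° = 30.4466°.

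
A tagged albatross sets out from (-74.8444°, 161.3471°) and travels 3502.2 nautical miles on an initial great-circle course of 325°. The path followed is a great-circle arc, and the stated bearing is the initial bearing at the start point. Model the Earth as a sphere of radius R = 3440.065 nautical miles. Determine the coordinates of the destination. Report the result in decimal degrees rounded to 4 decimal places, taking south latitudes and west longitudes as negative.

Central angle δ = d/R = 1.018062 rad.
With φ₁ = -74.8444° = -1.306281 rad and θ = 325° = 5.672320 rad:
Destination latitude: φ₂ = arcsin( sin φ₁ cos δ + cos φ₁ sin δ cos θ ) = arcsin(-0.324486) = -18.9344°.
Then Δλ = atan2(-0.127627, 0.211816) = -0.542282 rad, from sin θ sin δ cos φ₁ over cos δ − sin φ₁ sin φ₂.
λ₂ = 161.3471° + -31.0705° = 130.2766°.

latitude -18.9344°, longitude 130.2766°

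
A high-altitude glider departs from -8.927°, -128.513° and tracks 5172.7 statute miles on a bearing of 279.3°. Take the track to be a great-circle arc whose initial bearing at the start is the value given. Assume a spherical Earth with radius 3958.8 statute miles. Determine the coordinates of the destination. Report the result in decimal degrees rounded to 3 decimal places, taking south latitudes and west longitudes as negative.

latitude 6.522°, longitude 157.985°

Angular distance δ = d/R = 5172.7 / 3958.8 = 1.306633 rad.
With φ₁ = -8.927° = -0.155806 rad and θ = 279.3° = 4.874705 rad:
Applying the spherical law of cosines for sides, sin φ₂ = sin φ₁ cos δ + cos φ₁ sin δ cos θ = 0.113592, so φ₂ = 6.522°.
For the longitude increment, Δλ = atan2( sin θ sin δ cos φ₁, cos δ − sin φ₁ sin φ₂ ) = atan2(-0.941084, 0.278728) = -73.502°.
λ₂ = -128.513° + -73.502° = -202.015°, normalized to (−180°, 180°] → 157.985°.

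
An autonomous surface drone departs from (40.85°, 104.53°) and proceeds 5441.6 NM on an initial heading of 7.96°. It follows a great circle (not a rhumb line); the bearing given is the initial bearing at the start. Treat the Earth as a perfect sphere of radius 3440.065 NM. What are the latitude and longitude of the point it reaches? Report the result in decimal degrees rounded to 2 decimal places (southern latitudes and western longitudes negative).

The arc subtends δ = 5441.6/3440.065 = 1.581831 rad at the centre.
With φ₁ = 40.85° = 0.712967 rad and θ = 7.96° = 0.138928 rad:
Applying the spherical law of cosines for sides, sin φ₂ = sin φ₁ cos δ + cos φ₁ sin δ cos θ = 0.741874, so φ₂ = 47.89°.
For the longitude increment, Δλ = atan2( sin θ sin δ cos φ₁, cos δ − sin φ₁ sin φ₂ ) = atan2(0.104745, -0.496279) = 168.08°.
λ₂ = 104.53° + 168.08° = 272.61°, normalized to (−180°, 180°] → -87.39°.

latitude 47.89°, longitude -87.39°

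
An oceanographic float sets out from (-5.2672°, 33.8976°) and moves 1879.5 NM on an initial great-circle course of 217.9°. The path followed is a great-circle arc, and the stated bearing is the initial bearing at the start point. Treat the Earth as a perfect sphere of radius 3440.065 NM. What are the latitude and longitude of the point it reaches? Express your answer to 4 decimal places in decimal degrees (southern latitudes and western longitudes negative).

latitude -29.1236°, longitude 12.4678°

δ = 1879.5/3440.065 = 0.546356 rad (31.3039°).
Converting: φ₁ = -0.091930 rad, θ = 3.803072 rad.
sin φ₂ = sin φ₁ cos δ + cos φ₁ sin δ cos θ = (-0.091801)(0.854424) + (0.995777)(0.519577)(-0.789084) = -0.486695
φ₂ = asin(-0.486695) = -0.508303 rad = -29.1236°.
Δλ = atan2( sin θ sin δ cos φ₁ , cos δ − sin φ₁ sin φ₂ ) = atan2(-0.317821, 0.809745) = -0.374020 rad = -21.4298°.
λ₂ = λ₁ + Δλ = 12.4678°.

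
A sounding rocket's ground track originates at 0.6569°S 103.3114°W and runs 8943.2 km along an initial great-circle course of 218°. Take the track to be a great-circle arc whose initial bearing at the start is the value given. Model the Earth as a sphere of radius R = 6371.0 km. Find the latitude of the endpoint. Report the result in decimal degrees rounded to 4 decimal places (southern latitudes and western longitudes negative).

latitude -51.1595°

Angular distance δ = d/R = 8943.2 / 6371 = 1.403736 rad.
Start latitude φ₁ = -0.011465 rad; initial bearing θ = 3.804818 rad.
Destination latitude: φ₂ = arcsin( sin φ₁ cos δ + cos φ₁ sin δ cos θ ) = arcsin(-0.778895) = -51.1595°.
Δλ = atan2( sin θ sin δ cos φ₁ , cos δ − sin φ₁ sin φ₂ ) = atan2(-0.607050, 0.157355) = -1.317166 rad = -75.4681°.
λ₂ = λ₁ + Δλ = -178.7795°.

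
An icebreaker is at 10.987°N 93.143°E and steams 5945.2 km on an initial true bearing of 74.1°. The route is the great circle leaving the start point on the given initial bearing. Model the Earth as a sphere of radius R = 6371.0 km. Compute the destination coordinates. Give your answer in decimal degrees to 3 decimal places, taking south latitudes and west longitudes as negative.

The arc subtends δ = 5945.2/6371 = 0.933166 rad at the centre.
Converting: φ₁ = 0.191759 rad, θ = 1.293289 rad.
Destination latitude: φ₂ = arcsin( sin φ₁ cos δ + cos φ₁ sin δ cos θ ) = arcsin(0.329548) = 19.241°.
For the longitude increment, Δλ = atan2( sin θ sin δ cos φ₁, cos δ − sin φ₁ sin φ₂ ) = atan2(0.758603, 0.532486) = 54.934°.
λ₂ = λ₁ + Δλ = 148.077°.

latitude 19.241°, longitude 148.077°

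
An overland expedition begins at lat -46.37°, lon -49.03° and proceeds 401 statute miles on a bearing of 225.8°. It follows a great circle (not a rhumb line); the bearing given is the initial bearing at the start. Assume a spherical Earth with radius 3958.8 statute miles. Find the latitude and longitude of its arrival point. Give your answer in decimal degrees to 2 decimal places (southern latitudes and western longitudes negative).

The arc subtends δ = 401/3958.8 = 0.101293 rad at the centre.
Start latitude φ₁ = -0.809309 rad; initial bearing θ = 3.940953 rad.
Destination latitude: φ₂ = arcsin( sin φ₁ cos δ + cos φ₁ sin δ cos θ ) = arcsin(-0.768744) = -50.24°.
For the longitude increment, Δλ = atan2( sin θ sin δ cos φ₁, cos δ − sin φ₁ sin φ₂ ) = atan2(-0.050021, 0.438449) = -6.51°.
Hence λ₂ = -49.03° + -6.51° = -55.54°.

latitude -50.24°, longitude -55.54°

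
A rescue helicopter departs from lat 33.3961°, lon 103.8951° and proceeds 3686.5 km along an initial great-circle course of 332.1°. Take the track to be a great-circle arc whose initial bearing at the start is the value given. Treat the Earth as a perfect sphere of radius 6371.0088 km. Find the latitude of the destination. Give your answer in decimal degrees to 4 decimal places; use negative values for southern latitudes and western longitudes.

The arc subtends δ = 3686.5/6371.0088 = 0.578637 rad at the centre.
Converting: φ₁ = 0.582872 rad, θ = 5.796238 rad.
Destination latitude: φ₂ = arcsin( sin φ₁ cos δ + cos φ₁ sin δ cos θ ) = arcsin(0.864334) = 59.8067°.
Δλ = atan2( sin θ sin δ cos φ₁ , cos δ − sin φ₁ sin φ₂ ) = atan2(-0.213650, 0.361459) = -0.533832 rad = -30.5863°.
λ₂ = λ₁ + Δλ = 73.3088°.

latitude 59.8067°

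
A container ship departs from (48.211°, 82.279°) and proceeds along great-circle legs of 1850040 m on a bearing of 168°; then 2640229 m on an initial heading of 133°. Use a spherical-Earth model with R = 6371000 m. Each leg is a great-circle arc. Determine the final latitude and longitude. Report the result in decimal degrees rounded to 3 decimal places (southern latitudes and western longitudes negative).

latitude 14.468°, longitude 104.003°

Apply the spherical direct solution leg by leg, carrying full precision between legs.
Leg 1: from (48.211°, 82.279°), δ = 1850040/6371000 = 0.290385 rad, θ = 168° → φ = 31.854°, λ = 86.298°.
Leg 2: from (31.854°, 86.298°), δ = 2640229/6371000 = 0.414414 rad, θ = 133° → φ = 14.468°, λ = 104.003°.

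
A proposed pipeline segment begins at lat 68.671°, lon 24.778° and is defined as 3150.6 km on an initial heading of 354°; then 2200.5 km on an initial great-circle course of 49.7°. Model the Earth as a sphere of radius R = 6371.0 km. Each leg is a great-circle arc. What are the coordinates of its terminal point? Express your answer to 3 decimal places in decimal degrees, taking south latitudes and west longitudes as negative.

Apply the spherical direct solution leg by leg, carrying full precision between legs.
Leg 1: from (68.671°, 24.778°), δ = 3150.6/6371 = 0.494522 rad, θ = 354° → φ = 82.564°, λ = -132.682°.
Leg 2: from (82.564°, -132.682°), δ = 2200.5/6371 = 0.345393 rad, θ = 49.7° → φ = 74.022°, λ = -22.412°.

latitude 74.022°, longitude -22.412°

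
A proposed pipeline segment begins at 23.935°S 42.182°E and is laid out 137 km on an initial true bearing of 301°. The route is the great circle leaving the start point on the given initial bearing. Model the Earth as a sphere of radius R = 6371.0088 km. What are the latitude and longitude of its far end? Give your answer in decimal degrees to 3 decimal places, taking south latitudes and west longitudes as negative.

latitude -23.296°, longitude 41.032°

Central angle δ = d/R = 0.021504 rad.
Converting: φ₁ = -0.417745 rad, θ = 5.253441 rad.
Destination latitude: φ₂ = arcsin( sin φ₁ cos δ + cos φ₁ sin δ cos θ ) = arcsin(-0.395484) = -23.296°.
Then Δλ = atan2(-0.016846, 0.839321) = -0.020068 rad, from sin θ sin δ cos φ₁ over cos δ − sin φ₁ sin φ₂.
λ₂ = λ₁ + Δλ = 41.032°.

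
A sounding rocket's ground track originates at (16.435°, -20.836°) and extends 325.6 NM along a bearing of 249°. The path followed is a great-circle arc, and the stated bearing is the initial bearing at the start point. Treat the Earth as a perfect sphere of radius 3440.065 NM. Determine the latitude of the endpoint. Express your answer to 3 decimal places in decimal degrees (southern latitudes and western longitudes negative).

Central angle δ = d/R = 0.094649 rad.
Start latitude φ₁ = 0.286845 rad; initial bearing θ = 4.345870 rad.
Destination latitude: φ₂ = arcsin( sin φ₁ cos δ + cos φ₁ sin δ cos θ ) = arcsin(0.249176) = 14.429°.
Δλ = atan2( sin θ sin δ cos φ₁ , cos δ − sin φ₁ sin φ₂ ) = atan2(-0.084626, 0.925025) = -0.091231 rad = -5.227°.
λ₂ = λ₁ + Δλ = -26.063°.

latitude 14.429°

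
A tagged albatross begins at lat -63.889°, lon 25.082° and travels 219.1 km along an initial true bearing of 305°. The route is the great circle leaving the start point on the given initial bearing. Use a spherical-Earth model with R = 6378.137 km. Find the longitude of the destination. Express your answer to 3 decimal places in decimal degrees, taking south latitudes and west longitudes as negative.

longitude 21.563°

The arc subtends δ = 219.1/6378.137 = 0.034352 rad at the centre.
Start latitude φ₁ = -1.115073 rad; initial bearing θ = 5.323254 rad.
sin φ₂ = sin φ₁ cos δ + cos φ₁ sin δ cos θ = (-0.897943)(0.999410) + (0.440112)(0.034345)(0.573576) = -0.888743
φ₂ = asin(-0.888743) = -1.094597 rad = -62.716°.
Then Δλ = atan2(-0.012382, 0.201369) = -0.061412 rad, from sin θ sin δ cos φ₁ over cos δ − sin φ₁ sin φ₂.
λ₂ = λ₁ + Δλ = 21.563°.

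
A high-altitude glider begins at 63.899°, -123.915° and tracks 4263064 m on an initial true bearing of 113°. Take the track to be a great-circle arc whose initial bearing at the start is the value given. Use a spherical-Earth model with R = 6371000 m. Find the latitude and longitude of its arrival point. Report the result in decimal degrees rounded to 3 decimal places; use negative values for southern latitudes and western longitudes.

The arc subtends δ = 4263064/6371000 = 0.669136 rad at the centre.
With φ₁ = 63.899° = 1.115248 rad and θ = 113° = 1.972222 rad:
Destination latitude: φ₂ = arcsin( sin φ₁ cos δ + cos φ₁ sin δ cos θ ) = arcsin(0.597736) = 36.708°.
For the longitude increment, Δλ = atan2( sin θ sin δ cos φ₁, cos δ − sin φ₁ sin φ₂ ) = atan2(0.251213, 0.247580) = 45.417°.
λ₂ = -123.915° + 45.417° = -78.498°.

latitude 36.708°, longitude -78.498°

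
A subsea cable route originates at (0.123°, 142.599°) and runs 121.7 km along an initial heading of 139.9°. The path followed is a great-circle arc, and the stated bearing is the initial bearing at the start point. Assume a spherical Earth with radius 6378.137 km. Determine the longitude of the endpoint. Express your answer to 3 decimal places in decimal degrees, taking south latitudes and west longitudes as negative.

Angular distance δ = d/R = 121.7 / 6378.137 = 0.019081 rad.
With φ₁ = 0.123° = 0.002147 rad and θ = 139.9° = 2.441716 rad:
Applying the spherical law of cosines for sides, sin φ₂ = sin φ₁ cos δ + cos φ₁ sin δ cos θ = -0.012448, so φ₂ = -0.713°.
For the longitude increment, Δλ = atan2( sin θ sin δ cos φ₁, cos δ − sin φ₁ sin φ₂ ) = atan2(0.012290, 0.999845) = 0.704°.
Hence λ₂ = 142.599° + 0.704° = 143.303°.

longitude 143.303°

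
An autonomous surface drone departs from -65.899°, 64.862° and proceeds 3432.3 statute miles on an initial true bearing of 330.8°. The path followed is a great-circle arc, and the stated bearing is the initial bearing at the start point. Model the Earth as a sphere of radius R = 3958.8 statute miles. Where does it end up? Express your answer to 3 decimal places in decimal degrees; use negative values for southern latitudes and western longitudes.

The arc subtends δ = 3432.3/3958.8 = 0.867005 rad at the centre.
Start latitude φ₁ = -1.150155 rad; initial bearing θ = 5.773549 rad.
Applying the spherical law of cosines for sides, sin φ₂ = sin φ₁ cos δ + cos φ₁ sin δ cos θ = -0.318943, so φ₂ = -18.599°.
Then Δλ = atan2(-0.151881, 0.355973) = -0.403280 rad, from sin θ sin δ cos φ₁ over cos δ − sin φ₁ sin φ₂.
λ₂ = 64.862° + -23.106° = 41.756°.

latitude -18.599°, longitude 41.756°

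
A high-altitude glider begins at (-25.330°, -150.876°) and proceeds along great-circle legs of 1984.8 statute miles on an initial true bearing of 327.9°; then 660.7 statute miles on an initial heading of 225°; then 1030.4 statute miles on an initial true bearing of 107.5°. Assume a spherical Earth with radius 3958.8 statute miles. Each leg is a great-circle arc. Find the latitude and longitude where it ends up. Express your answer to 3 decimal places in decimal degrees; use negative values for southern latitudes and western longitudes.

Apply the spherical direct solution leg by leg, carrying full precision between legs.
Leg 1: from (-25.330°, -150.876°), δ = 1984.8/3958.8 = 0.501364 rad, θ = 327.9° → φ = -0.411°, λ = -165.674°.
Leg 2: from (-0.411°, -165.674°), δ = 660.7/3958.8 = 0.166894 rad, θ = 225° → φ = -7.154°, λ = -172.473°.
Leg 3: from (-7.154°, -172.473°), δ = 1030.4/3958.8 = 0.260281 rad, θ = 107.5° → φ = -11.369°, λ = -157.974°.

latitude -11.369°, longitude -157.974°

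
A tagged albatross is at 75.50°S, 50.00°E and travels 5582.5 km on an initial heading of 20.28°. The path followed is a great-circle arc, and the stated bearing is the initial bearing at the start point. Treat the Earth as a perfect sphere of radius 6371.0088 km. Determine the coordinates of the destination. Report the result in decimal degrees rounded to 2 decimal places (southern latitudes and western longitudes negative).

δ = 5582.5/6371.0088 = 0.876235 rad (50.2046°).
Start latitude φ₁ = -1.317724 rad; initial bearing θ = 0.353953 rad.
Applying the spherical law of cosines for sides, sin φ₂ = sin φ₁ cos δ + cos φ₁ sin δ cos θ = -0.439211, so φ₂ = -26.05°.
Δλ = atan2( sin θ sin δ cos φ₁ , cos δ − sin φ₁ sin φ₂ ) = atan2(0.066679, 0.214827) = 0.300956 rad = 17.24°.
Hence λ₂ = 50.00° + 17.24° = 67.24°.

latitude -26.05°, longitude 67.24°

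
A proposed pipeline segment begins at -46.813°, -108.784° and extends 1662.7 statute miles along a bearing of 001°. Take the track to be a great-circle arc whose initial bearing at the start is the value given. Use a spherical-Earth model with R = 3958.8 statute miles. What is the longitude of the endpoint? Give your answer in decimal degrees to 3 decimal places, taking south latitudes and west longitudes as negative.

longitude -108.342°

δ = 1662.7/3958.8 = 0.420001 rad (24.0643°).
Converting: φ₁ = -0.817041 rad, θ = 0.017453 rad.
Applying the spherical law of cosines for sides, sin φ₂ = sin φ₁ cos δ + cos φ₁ sin δ cos θ = -0.386733, so φ₂ = -22.751°.
For the longitude increment, Δλ = atan2( sin θ sin δ cos φ₁, cos δ − sin φ₁ sin φ₂ ) = atan2(0.004870, 0.631112) = 0.442°.
Hence λ₂ = -108.784° + 0.442° = -108.342°.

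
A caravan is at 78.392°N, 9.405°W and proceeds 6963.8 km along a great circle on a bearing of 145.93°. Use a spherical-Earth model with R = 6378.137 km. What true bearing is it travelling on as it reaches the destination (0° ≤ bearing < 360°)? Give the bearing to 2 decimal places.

Angular distance δ = d/R = 6963.8 / 6378.137 = 1.091824 rad.
Start latitude φ₁ = 1.368199 rad; initial bearing θ = 2.546959 rad.
sin φ₂ = sin φ₁ cos δ + cos φ₁ sin δ cos θ = (0.979547)(0.460868) + (0.201215)(0.887469)(-0.828354) = 0.303521
φ₂ = asin(0.303521) = 0.308386 rad = 17.669°.
Δλ = atan2( sin θ sin δ cos φ₁ , cos δ − sin φ₁ sin φ₂ ) = atan2(0.100037, 0.163555) = 0.548936 rad = 31.452°.
λ₂ = -9.405° + 31.452° = 22.047°.
The forward bearing on arrival equals the back-azimuth from the destination plus 180°.
Back-azimuth from P₂ (17.67°, 22.05°) to P₁ (78.39°, -9.40°), with Δλ' = λ₁ − λ₂ = -31.45°: atan2( sin Δλ' cos φ₁ , cos φ₂ sin φ₁ − sin φ₂ cos φ₁ cos Δλ' ) = 353.21°.
Final bearing = (353.21° + 180°) mod 360° = 173.21°.

final bearing 173.21°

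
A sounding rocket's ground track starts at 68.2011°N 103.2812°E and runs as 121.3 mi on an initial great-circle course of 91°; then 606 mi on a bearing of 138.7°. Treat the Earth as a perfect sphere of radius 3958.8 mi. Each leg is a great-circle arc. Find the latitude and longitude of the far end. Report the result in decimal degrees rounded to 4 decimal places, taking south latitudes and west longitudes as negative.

Apply the spherical direct solution leg by leg, carrying full precision between legs.
Leg 1: from (68.2011°, 103.2812°), δ = 121.3/3958.8 = 0.030641 rad, θ = 91° → φ = 68.1034°, λ = 107.9926°.
Leg 2: from (68.1034°, 107.9926°), δ = 606/3958.8 = 0.153077 rad, θ = 138.7° → φ = 60.9609°, λ = 119.9582°.

latitude 60.9609°, longitude 119.9582°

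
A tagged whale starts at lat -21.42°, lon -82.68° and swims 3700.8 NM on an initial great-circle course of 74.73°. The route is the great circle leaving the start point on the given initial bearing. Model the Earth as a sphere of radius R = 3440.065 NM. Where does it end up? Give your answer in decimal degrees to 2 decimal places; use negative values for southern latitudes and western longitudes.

latitude 2.42°, longitude -24.51°

δ = 3700.8/3440.065 = 1.075794 rad (61.6384°).
Start latitude φ₁ = -0.373850 rad; initial bearing θ = 1.304285 rad.
Applying the spherical law of cosines for sides, sin φ₂ = sin φ₁ cos δ + cos φ₁ sin δ cos θ = 0.042264, so φ₂ = 2.42°.
For the longitude increment, Δλ = atan2( sin θ sin δ cos φ₁, cos δ − sin φ₁ sin φ₂ ) = atan2(0.790266, 0.490469) = 58.17°.
λ₂ = -82.68° + 58.17° = -24.51°.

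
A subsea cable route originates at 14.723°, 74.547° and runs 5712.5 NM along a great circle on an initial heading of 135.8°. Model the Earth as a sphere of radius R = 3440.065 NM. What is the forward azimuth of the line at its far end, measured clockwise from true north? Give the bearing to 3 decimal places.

final bearing 105.812°

Angular distance δ = d/R = 5712.5 / 3440.065 = 1.660579 rad.
Start latitude φ₁ = 0.256965 rad; initial bearing θ = 2.370157 rad.
sin φ₂ = sin φ₁ cos δ + cos φ₁ sin δ cos θ = (0.254146)(-0.089662) + (0.967166)(0.995972)(-0.716911) = -0.713366
φ₂ = asin(-0.713366) = -0.794290 rad = -45.509°.
Δλ = atan2( sin θ sin δ cos φ₁ , cos δ − sin φ₁ sin φ₂ ) = atan2(0.671558, 0.091637) = 1.435180 rad = 82.230°.
Hence λ₂ = 74.547° + 82.230° = 156.777°.
The forward bearing on arrival equals the back-azimuth from the destination plus 180°.
Back-azimuth from P₂ (-45.509°, 156.777°) to P₁ (14.723°, 74.547°), with Δλ' = λ₁ − λ₂ = -82.230°: atan2( sin Δλ' cos φ₁ , cos φ₂ sin φ₁ − sin φ₂ cos φ₁ cos Δλ' ) = 285.812°.
Final bearing = (285.812° + 180°) mod 360° = 105.812°.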